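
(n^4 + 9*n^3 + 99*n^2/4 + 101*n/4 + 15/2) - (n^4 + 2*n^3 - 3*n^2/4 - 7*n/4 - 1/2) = 7*n^3 + 51*n^2/2 + 27*n + 8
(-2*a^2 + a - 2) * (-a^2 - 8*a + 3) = 2*a^4 + 15*a^3 - 12*a^2 + 19*a - 6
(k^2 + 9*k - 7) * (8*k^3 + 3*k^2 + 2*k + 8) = 8*k^5 + 75*k^4 - 27*k^3 + 5*k^2 + 58*k - 56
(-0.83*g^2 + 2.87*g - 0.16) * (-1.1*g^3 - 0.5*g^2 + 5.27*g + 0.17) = 0.913*g^5 - 2.742*g^4 - 5.6331*g^3 + 15.0638*g^2 - 0.3553*g - 0.0272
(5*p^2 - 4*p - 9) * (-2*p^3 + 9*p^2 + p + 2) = -10*p^5 + 53*p^4 - 13*p^3 - 75*p^2 - 17*p - 18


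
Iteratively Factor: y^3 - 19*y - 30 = (y + 3)*(y^2 - 3*y - 10) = (y + 2)*(y + 3)*(y - 5)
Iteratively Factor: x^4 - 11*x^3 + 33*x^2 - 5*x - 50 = (x - 2)*(x^3 - 9*x^2 + 15*x + 25) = (x - 5)*(x - 2)*(x^2 - 4*x - 5) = (x - 5)*(x - 2)*(x + 1)*(x - 5)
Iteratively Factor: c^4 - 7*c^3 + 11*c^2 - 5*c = (c)*(c^3 - 7*c^2 + 11*c - 5) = c*(c - 5)*(c^2 - 2*c + 1) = c*(c - 5)*(c - 1)*(c - 1)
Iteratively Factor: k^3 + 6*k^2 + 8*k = (k + 2)*(k^2 + 4*k) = (k + 2)*(k + 4)*(k)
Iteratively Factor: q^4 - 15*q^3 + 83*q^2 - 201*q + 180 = (q - 5)*(q^3 - 10*q^2 + 33*q - 36) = (q - 5)*(q - 3)*(q^2 - 7*q + 12) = (q - 5)*(q - 3)^2*(q - 4)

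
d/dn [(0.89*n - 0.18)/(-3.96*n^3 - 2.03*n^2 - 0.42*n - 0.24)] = (7.0488*n^3 - 0.3317*n^2 - 0.7308*n - 0.2892)/(15.6816*n^6 + 16.0776*n^5 + 7.4473*n^4 + 3.606*n^3 + 1.1508*n^2 + 0.2016*n + 0.0576)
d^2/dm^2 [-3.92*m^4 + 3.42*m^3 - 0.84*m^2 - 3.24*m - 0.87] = -47.04*m^2 + 20.52*m - 1.68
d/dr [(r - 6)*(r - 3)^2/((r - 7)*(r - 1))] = (r^4 - 16*r^3 + 72*r^2 - 60*r - 117)/(r^4 - 16*r^3 + 78*r^2 - 112*r + 49)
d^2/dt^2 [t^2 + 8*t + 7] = 2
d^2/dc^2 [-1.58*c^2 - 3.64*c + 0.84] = -3.16000000000000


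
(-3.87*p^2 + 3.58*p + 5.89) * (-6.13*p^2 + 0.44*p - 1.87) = 23.7231*p^4 - 23.6482*p^3 - 27.2936*p^2 - 4.103*p - 11.0143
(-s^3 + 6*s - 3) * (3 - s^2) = s^5 - 9*s^3 + 3*s^2 + 18*s - 9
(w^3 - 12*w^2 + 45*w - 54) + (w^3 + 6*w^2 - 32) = 2*w^3 - 6*w^2 + 45*w - 86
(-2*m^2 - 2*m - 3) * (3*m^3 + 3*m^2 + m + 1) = -6*m^5 - 12*m^4 - 17*m^3 - 13*m^2 - 5*m - 3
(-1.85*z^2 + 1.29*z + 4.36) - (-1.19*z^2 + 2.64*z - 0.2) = -0.66*z^2 - 1.35*z + 4.56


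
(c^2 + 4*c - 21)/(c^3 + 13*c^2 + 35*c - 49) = (c - 3)/(c^2 + 6*c - 7)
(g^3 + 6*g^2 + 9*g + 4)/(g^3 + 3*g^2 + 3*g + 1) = (g + 4)/(g + 1)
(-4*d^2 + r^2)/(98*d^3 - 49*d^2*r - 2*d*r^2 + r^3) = (2*d + r)/(-49*d^2 + r^2)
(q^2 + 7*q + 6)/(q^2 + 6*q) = (q + 1)/q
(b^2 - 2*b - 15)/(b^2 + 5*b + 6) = (b - 5)/(b + 2)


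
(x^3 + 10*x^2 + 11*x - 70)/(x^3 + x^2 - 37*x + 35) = (x^2 + 3*x - 10)/(x^2 - 6*x + 5)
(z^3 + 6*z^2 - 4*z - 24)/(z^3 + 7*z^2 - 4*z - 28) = (z + 6)/(z + 7)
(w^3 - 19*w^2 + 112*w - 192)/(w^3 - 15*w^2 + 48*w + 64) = (w - 3)/(w + 1)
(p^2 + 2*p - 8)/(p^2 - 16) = (p - 2)/(p - 4)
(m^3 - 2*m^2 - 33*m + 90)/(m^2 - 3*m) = m + 1 - 30/m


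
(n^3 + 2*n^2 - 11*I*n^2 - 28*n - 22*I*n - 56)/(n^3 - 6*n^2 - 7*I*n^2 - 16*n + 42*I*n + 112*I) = (n - 4*I)/(n - 8)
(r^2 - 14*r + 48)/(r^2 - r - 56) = (r - 6)/(r + 7)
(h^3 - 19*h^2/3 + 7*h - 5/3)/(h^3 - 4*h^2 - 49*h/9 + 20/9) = 3*(h - 1)/(3*h + 4)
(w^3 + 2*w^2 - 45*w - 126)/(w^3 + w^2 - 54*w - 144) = (w - 7)/(w - 8)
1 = 1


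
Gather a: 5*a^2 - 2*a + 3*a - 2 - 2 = 5*a^2 + a - 4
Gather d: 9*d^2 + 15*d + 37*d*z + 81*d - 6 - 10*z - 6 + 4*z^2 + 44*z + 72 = 9*d^2 + d*(37*z + 96) + 4*z^2 + 34*z + 60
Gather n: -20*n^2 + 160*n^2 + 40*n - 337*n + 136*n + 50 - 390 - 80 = 140*n^2 - 161*n - 420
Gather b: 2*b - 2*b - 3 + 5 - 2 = 0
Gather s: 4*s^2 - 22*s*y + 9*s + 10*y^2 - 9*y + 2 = 4*s^2 + s*(9 - 22*y) + 10*y^2 - 9*y + 2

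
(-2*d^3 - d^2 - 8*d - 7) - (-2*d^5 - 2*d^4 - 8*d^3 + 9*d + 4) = 2*d^5 + 2*d^4 + 6*d^3 - d^2 - 17*d - 11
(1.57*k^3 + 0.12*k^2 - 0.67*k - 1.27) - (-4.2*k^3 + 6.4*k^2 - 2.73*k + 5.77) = 5.77*k^3 - 6.28*k^2 + 2.06*k - 7.04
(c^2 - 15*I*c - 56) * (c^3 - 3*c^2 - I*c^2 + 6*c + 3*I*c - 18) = c^5 - 3*c^4 - 16*I*c^4 - 65*c^3 + 48*I*c^3 + 195*c^2 - 34*I*c^2 - 336*c + 102*I*c + 1008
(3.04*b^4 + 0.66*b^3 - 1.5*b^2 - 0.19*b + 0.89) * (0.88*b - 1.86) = 2.6752*b^5 - 5.0736*b^4 - 2.5476*b^3 + 2.6228*b^2 + 1.1366*b - 1.6554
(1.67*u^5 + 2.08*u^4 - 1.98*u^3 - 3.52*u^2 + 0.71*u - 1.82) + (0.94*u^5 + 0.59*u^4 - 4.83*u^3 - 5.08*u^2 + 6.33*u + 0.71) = 2.61*u^5 + 2.67*u^4 - 6.81*u^3 - 8.6*u^2 + 7.04*u - 1.11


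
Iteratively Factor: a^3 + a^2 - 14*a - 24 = (a + 3)*(a^2 - 2*a - 8) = (a - 4)*(a + 3)*(a + 2)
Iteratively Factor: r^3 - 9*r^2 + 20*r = (r - 5)*(r^2 - 4*r) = (r - 5)*(r - 4)*(r)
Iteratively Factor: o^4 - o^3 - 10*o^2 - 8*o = (o + 2)*(o^3 - 3*o^2 - 4*o) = (o + 1)*(o + 2)*(o^2 - 4*o) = o*(o + 1)*(o + 2)*(o - 4)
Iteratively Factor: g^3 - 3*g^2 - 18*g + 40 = (g - 5)*(g^2 + 2*g - 8) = (g - 5)*(g - 2)*(g + 4)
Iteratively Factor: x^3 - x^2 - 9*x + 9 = (x + 3)*(x^2 - 4*x + 3) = (x - 1)*(x + 3)*(x - 3)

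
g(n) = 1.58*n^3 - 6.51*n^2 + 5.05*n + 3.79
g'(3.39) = 15.38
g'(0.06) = 4.29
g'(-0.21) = 7.99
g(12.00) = 1857.19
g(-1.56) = -25.93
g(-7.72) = -1150.14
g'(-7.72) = 388.06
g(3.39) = 7.65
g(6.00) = 141.01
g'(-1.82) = 44.45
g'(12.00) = 531.37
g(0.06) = 4.07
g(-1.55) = -25.56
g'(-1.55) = 36.62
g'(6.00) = 97.57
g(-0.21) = 2.43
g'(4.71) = 48.88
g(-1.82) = -36.49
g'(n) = 4.74*n^2 - 13.02*n + 5.05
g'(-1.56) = 36.90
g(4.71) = 48.25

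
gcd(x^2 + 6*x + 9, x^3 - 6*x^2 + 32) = 1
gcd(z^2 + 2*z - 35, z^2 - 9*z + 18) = 1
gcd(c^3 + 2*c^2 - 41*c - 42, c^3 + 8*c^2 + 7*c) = c^2 + 8*c + 7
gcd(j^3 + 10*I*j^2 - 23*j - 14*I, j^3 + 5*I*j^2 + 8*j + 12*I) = j + I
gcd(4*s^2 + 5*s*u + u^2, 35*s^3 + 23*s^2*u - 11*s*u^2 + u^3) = s + u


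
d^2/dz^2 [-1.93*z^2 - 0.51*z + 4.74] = -3.86000000000000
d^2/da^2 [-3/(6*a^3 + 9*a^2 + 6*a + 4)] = 54*((2*a + 1)*(6*a^3 + 9*a^2 + 6*a + 4) - 4*(3*a^2 + 3*a + 1)^2)/(6*a^3 + 9*a^2 + 6*a + 4)^3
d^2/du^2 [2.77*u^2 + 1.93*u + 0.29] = 5.54000000000000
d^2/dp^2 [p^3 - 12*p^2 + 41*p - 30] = 6*p - 24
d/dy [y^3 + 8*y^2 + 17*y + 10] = 3*y^2 + 16*y + 17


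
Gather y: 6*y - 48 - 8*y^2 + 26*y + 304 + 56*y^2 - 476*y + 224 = 48*y^2 - 444*y + 480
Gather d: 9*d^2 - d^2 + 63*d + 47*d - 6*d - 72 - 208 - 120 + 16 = 8*d^2 + 104*d - 384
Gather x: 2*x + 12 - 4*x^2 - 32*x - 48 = -4*x^2 - 30*x - 36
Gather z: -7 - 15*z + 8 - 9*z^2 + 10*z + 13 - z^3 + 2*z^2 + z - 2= -z^3 - 7*z^2 - 4*z + 12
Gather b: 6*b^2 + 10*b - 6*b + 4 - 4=6*b^2 + 4*b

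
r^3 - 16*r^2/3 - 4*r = r*(r - 6)*(r + 2/3)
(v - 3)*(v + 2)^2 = v^3 + v^2 - 8*v - 12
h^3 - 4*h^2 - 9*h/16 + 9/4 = (h - 4)*(h - 3/4)*(h + 3/4)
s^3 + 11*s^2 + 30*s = s*(s + 5)*(s + 6)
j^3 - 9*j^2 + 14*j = j*(j - 7)*(j - 2)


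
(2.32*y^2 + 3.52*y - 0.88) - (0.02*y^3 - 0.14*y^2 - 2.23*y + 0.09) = -0.02*y^3 + 2.46*y^2 + 5.75*y - 0.97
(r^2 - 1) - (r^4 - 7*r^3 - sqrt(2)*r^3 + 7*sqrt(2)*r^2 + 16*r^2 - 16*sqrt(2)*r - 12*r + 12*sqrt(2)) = -r^4 + sqrt(2)*r^3 + 7*r^3 - 15*r^2 - 7*sqrt(2)*r^2 + 12*r + 16*sqrt(2)*r - 12*sqrt(2) - 1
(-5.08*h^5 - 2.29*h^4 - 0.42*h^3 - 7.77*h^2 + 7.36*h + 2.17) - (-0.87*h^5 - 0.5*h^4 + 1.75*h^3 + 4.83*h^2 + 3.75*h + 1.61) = -4.21*h^5 - 1.79*h^4 - 2.17*h^3 - 12.6*h^2 + 3.61*h + 0.56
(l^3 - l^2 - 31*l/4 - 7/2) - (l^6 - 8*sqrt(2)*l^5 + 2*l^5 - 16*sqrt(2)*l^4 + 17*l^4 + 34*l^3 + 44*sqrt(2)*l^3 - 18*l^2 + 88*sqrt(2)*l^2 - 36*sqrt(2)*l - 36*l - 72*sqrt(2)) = -l^6 - 2*l^5 + 8*sqrt(2)*l^5 - 17*l^4 + 16*sqrt(2)*l^4 - 44*sqrt(2)*l^3 - 33*l^3 - 88*sqrt(2)*l^2 + 17*l^2 + 113*l/4 + 36*sqrt(2)*l - 7/2 + 72*sqrt(2)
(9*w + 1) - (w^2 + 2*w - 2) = -w^2 + 7*w + 3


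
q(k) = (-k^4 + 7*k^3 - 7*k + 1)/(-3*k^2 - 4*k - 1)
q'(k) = (6*k + 4)*(-k^4 + 7*k^3 - 7*k + 1)/(-3*k^2 - 4*k - 1)^2 + (-4*k^3 + 21*k^2 - 7)/(-3*k^2 - 4*k - 1) = (6*k^3 - 21*k^2 - 16*k + 11)/(9*k^2 + 6*k + 1)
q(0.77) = 0.26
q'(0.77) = -1.01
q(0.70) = 0.33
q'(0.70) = -0.88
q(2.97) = -2.18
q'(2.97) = -0.66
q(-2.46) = 13.16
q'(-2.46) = -4.08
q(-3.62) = 18.48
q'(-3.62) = -5.05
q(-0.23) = -10.57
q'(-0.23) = 140.44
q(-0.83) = 9.21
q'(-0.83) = 2.87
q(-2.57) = 13.62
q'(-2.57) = -4.19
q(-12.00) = 85.06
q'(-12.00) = -10.77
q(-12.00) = 85.06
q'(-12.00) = -10.77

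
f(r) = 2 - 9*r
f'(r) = -9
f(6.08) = -52.72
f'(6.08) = -9.00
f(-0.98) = 10.82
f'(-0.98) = -9.00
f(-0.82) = 9.38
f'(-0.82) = -9.00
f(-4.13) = 39.17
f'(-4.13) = -9.00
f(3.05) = -25.45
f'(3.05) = -9.00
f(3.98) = -33.82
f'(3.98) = -9.00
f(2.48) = -20.32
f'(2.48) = -9.00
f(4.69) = -40.21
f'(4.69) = -9.00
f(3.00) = -25.00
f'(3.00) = -9.00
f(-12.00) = 110.00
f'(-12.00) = -9.00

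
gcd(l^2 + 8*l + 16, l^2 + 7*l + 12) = l + 4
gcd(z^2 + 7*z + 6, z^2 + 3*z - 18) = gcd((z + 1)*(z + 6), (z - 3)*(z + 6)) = z + 6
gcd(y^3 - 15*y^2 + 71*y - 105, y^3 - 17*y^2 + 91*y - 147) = y^2 - 10*y + 21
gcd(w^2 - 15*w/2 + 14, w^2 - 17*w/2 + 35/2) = w - 7/2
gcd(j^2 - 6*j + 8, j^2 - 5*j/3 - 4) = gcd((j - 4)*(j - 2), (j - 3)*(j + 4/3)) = 1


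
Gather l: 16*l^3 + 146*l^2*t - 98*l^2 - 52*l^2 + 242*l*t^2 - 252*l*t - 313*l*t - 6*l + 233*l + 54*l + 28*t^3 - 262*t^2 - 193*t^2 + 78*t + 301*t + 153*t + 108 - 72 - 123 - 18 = 16*l^3 + l^2*(146*t - 150) + l*(242*t^2 - 565*t + 281) + 28*t^3 - 455*t^2 + 532*t - 105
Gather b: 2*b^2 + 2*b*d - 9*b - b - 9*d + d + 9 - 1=2*b^2 + b*(2*d - 10) - 8*d + 8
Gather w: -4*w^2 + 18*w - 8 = -4*w^2 + 18*w - 8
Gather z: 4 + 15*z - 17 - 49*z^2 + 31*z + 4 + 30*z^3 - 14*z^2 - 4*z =30*z^3 - 63*z^2 + 42*z - 9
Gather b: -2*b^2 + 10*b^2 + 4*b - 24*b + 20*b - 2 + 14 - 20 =8*b^2 - 8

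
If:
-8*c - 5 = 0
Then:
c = -5/8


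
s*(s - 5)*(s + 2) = s^3 - 3*s^2 - 10*s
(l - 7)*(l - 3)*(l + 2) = l^3 - 8*l^2 + l + 42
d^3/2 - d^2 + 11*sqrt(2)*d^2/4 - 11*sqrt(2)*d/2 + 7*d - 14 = (d/2 + sqrt(2))*(d - 2)*(d + 7*sqrt(2)/2)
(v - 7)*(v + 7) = v^2 - 49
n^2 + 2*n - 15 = (n - 3)*(n + 5)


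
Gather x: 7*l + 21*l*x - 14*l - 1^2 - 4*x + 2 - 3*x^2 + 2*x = -7*l - 3*x^2 + x*(21*l - 2) + 1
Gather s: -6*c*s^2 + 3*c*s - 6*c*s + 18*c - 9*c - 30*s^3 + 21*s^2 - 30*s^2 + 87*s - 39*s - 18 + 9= 9*c - 30*s^3 + s^2*(-6*c - 9) + s*(48 - 3*c) - 9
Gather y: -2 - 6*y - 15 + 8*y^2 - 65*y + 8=8*y^2 - 71*y - 9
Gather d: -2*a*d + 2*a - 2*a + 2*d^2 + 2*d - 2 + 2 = 2*d^2 + d*(2 - 2*a)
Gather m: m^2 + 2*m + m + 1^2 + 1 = m^2 + 3*m + 2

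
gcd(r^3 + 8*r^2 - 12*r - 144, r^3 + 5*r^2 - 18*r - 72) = r^2 + 2*r - 24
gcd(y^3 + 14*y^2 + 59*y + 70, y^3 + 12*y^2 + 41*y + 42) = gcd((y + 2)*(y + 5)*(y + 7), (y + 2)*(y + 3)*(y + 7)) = y^2 + 9*y + 14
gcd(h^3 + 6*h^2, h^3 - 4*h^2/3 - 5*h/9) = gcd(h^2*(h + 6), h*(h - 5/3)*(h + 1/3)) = h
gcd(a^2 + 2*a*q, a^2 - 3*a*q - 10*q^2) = a + 2*q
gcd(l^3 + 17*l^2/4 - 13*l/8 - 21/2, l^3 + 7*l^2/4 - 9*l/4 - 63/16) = l^2 + l/4 - 21/8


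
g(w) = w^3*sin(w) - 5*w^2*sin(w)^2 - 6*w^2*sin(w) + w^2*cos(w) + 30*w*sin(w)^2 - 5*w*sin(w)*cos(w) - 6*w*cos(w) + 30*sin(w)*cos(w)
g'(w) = w^3*cos(w) - 10*w^2*sin(w)*cos(w) + 2*w^2*sin(w) - 6*w^2*cos(w) - 5*w*sin(w)^2 + 60*w*sin(w)*cos(w) - 6*w*sin(w) - 5*w*cos(w)^2 + 2*w*cos(w) - 5*sin(w)*cos(w) + 30*cos(w)^2 - 6*cos(w)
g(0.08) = 1.90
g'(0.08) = 23.49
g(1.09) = 23.46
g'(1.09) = 12.71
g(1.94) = 16.01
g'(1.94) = -28.18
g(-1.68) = -39.44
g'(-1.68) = -18.01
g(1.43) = 25.04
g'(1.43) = -4.37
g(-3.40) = -80.71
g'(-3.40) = 253.79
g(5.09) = 38.66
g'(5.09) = -62.46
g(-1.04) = -32.32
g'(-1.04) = 31.84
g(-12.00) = -1478.72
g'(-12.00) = -2918.34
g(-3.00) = -11.70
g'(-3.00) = 92.97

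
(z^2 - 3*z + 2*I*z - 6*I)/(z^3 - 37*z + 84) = (z + 2*I)/(z^2 + 3*z - 28)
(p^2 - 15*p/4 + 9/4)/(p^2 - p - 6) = (p - 3/4)/(p + 2)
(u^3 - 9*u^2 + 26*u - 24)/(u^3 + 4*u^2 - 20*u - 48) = (u^2 - 5*u + 6)/(u^2 + 8*u + 12)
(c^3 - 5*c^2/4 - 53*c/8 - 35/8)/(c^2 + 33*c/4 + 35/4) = (2*c^2 - 5*c - 7)/(2*(c + 7))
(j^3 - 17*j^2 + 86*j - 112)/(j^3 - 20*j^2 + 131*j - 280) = (j - 2)/(j - 5)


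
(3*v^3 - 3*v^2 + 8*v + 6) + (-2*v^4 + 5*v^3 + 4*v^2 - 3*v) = -2*v^4 + 8*v^3 + v^2 + 5*v + 6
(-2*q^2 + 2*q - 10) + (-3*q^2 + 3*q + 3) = -5*q^2 + 5*q - 7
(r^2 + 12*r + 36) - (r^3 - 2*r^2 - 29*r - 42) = -r^3 + 3*r^2 + 41*r + 78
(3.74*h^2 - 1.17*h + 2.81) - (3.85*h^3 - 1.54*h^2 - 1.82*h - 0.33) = -3.85*h^3 + 5.28*h^2 + 0.65*h + 3.14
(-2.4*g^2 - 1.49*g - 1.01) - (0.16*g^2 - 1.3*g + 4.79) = -2.56*g^2 - 0.19*g - 5.8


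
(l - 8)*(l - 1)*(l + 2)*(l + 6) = l^4 - l^3 - 52*l^2 - 44*l + 96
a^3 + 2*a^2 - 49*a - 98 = (a - 7)*(a + 2)*(a + 7)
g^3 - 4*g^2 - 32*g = g*(g - 8)*(g + 4)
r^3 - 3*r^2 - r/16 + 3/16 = (r - 3)*(r - 1/4)*(r + 1/4)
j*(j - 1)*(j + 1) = j^3 - j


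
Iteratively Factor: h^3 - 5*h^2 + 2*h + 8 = (h - 2)*(h^2 - 3*h - 4) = (h - 4)*(h - 2)*(h + 1)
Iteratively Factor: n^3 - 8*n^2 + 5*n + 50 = (n + 2)*(n^2 - 10*n + 25) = (n - 5)*(n + 2)*(n - 5)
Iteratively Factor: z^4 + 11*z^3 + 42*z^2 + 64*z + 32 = (z + 4)*(z^3 + 7*z^2 + 14*z + 8) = (z + 4)^2*(z^2 + 3*z + 2) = (z + 2)*(z + 4)^2*(z + 1)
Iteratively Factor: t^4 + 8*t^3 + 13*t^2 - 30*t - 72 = (t + 3)*(t^3 + 5*t^2 - 2*t - 24) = (t + 3)^2*(t^2 + 2*t - 8) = (t + 3)^2*(t + 4)*(t - 2)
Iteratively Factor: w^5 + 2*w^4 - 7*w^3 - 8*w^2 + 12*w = (w + 3)*(w^4 - w^3 - 4*w^2 + 4*w) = w*(w + 3)*(w^3 - w^2 - 4*w + 4) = w*(w - 1)*(w + 3)*(w^2 - 4) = w*(w - 2)*(w - 1)*(w + 3)*(w + 2)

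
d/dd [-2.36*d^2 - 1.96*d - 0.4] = -4.72*d - 1.96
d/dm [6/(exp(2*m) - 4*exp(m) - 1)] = 12*(2 - exp(m))*exp(m)/(-exp(2*m) + 4*exp(m) + 1)^2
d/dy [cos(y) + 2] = -sin(y)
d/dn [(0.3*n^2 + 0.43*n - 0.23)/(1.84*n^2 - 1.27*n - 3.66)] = (-1.1722*n^2 - 1.3496*n - 1.8659)/(3.3856*n^4 - 4.6736*n^3 - 11.8559*n^2 + 9.2964*n + 13.3956)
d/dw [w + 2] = 1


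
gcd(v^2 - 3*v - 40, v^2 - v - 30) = v + 5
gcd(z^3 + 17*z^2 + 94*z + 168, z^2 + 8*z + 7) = z + 7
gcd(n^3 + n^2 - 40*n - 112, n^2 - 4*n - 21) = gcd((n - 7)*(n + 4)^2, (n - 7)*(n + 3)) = n - 7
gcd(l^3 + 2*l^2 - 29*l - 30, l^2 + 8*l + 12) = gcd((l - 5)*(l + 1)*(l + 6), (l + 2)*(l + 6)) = l + 6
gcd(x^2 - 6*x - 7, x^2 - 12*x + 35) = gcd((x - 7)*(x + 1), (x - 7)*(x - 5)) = x - 7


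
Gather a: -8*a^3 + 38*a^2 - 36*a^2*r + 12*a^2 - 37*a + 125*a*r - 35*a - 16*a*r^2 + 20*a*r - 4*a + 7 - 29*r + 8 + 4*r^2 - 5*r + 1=-8*a^3 + a^2*(50 - 36*r) + a*(-16*r^2 + 145*r - 76) + 4*r^2 - 34*r + 16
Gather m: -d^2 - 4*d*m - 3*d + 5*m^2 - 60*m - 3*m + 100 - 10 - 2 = -d^2 - 3*d + 5*m^2 + m*(-4*d - 63) + 88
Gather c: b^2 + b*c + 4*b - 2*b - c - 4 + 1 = b^2 + 2*b + c*(b - 1) - 3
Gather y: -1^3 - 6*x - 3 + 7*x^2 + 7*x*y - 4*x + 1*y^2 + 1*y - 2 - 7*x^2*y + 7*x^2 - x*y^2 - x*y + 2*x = 14*x^2 - 8*x + y^2*(1 - x) + y*(-7*x^2 + 6*x + 1) - 6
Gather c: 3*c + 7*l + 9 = 3*c + 7*l + 9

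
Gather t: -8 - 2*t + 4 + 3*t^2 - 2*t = 3*t^2 - 4*t - 4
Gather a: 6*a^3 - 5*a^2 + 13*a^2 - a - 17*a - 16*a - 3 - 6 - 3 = 6*a^3 + 8*a^2 - 34*a - 12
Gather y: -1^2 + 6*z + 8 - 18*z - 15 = -12*z - 8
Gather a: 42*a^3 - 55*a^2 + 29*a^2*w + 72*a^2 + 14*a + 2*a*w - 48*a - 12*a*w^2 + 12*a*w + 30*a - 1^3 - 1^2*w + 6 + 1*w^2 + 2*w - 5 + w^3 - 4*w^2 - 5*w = 42*a^3 + a^2*(29*w + 17) + a*(-12*w^2 + 14*w - 4) + w^3 - 3*w^2 - 4*w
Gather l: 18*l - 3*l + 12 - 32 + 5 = 15*l - 15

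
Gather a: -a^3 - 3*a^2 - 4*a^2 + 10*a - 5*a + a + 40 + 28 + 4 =-a^3 - 7*a^2 + 6*a + 72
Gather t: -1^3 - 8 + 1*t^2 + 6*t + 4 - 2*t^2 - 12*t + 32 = -t^2 - 6*t + 27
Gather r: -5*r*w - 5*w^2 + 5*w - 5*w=-5*r*w - 5*w^2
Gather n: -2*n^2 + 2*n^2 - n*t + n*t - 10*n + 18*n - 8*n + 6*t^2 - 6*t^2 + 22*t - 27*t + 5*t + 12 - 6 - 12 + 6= 0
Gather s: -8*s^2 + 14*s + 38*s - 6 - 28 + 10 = -8*s^2 + 52*s - 24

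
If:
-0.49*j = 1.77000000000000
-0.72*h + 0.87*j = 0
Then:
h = -4.36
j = -3.61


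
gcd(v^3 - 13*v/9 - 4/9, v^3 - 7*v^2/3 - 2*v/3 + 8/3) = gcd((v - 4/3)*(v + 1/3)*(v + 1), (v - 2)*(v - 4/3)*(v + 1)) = v^2 - v/3 - 4/3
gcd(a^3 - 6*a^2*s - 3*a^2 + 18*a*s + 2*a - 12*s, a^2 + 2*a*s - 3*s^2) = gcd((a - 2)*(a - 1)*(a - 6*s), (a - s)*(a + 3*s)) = 1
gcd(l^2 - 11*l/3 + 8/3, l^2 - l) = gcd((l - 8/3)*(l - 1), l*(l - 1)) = l - 1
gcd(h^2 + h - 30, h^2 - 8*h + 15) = h - 5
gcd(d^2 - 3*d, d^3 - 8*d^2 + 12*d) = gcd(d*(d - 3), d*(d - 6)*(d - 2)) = d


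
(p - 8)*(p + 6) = p^2 - 2*p - 48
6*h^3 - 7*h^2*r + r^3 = (-2*h + r)*(-h + r)*(3*h + r)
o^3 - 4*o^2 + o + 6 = (o - 3)*(o - 2)*(o + 1)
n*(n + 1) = n^2 + n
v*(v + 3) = v^2 + 3*v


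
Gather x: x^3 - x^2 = x^3 - x^2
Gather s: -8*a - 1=-8*a - 1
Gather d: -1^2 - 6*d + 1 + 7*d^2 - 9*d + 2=7*d^2 - 15*d + 2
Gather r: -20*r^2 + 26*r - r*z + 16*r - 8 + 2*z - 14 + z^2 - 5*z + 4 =-20*r^2 + r*(42 - z) + z^2 - 3*z - 18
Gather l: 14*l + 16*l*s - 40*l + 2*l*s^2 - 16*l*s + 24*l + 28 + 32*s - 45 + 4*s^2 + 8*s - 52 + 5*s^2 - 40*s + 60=l*(2*s^2 - 2) + 9*s^2 - 9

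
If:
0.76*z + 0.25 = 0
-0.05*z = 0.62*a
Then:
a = 0.03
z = -0.33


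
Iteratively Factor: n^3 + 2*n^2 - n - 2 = (n + 2)*(n^2 - 1) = (n - 1)*(n + 2)*(n + 1)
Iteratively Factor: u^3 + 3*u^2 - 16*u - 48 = (u - 4)*(u^2 + 7*u + 12) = (u - 4)*(u + 4)*(u + 3)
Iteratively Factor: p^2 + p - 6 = (p - 2)*(p + 3)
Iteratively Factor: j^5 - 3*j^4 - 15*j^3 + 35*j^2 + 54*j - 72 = (j + 3)*(j^4 - 6*j^3 + 3*j^2 + 26*j - 24) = (j - 3)*(j + 3)*(j^3 - 3*j^2 - 6*j + 8) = (j - 3)*(j + 2)*(j + 3)*(j^2 - 5*j + 4) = (j - 4)*(j - 3)*(j + 2)*(j + 3)*(j - 1)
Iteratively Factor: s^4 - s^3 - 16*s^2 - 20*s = (s + 2)*(s^3 - 3*s^2 - 10*s) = s*(s + 2)*(s^2 - 3*s - 10) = s*(s + 2)^2*(s - 5)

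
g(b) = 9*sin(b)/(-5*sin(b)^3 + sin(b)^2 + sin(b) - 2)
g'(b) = 9*(15*sin(b)^2*cos(b) - 2*sin(b)*cos(b) - cos(b))*sin(b)/(-5*sin(b)^3 + sin(b)^2 + sin(b) - 2)^2 + 9*cos(b)/(-5*sin(b)^3 + sin(b)^2 + sin(b) - 2)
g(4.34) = -4.24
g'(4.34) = 9.17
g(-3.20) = -0.27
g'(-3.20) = 4.78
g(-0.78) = 13.48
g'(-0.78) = -173.40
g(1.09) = -2.09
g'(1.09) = 1.20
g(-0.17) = 0.72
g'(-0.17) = -4.11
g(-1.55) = -3.00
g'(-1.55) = -0.27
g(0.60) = -2.52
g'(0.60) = -0.95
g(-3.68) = -2.43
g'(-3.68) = 1.96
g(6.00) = 1.20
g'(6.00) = -4.53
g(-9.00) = 1.96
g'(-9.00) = 6.57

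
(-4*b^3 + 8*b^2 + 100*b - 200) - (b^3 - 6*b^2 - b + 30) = -5*b^3 + 14*b^2 + 101*b - 230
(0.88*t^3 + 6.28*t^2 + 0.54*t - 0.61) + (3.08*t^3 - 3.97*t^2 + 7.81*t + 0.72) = 3.96*t^3 + 2.31*t^2 + 8.35*t + 0.11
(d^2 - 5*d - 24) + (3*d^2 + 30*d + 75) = 4*d^2 + 25*d + 51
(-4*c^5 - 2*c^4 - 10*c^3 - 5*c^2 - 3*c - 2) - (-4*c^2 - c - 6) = -4*c^5 - 2*c^4 - 10*c^3 - c^2 - 2*c + 4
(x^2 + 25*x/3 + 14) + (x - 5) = x^2 + 28*x/3 + 9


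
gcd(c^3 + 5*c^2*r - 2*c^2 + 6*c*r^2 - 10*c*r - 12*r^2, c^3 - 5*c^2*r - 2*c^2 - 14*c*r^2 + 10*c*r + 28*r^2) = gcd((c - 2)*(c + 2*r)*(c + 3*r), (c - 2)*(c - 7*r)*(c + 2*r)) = c^2 + 2*c*r - 2*c - 4*r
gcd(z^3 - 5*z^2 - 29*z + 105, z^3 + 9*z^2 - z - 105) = z^2 + 2*z - 15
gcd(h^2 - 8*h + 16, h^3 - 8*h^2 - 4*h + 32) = 1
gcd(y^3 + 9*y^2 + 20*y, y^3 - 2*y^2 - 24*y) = y^2 + 4*y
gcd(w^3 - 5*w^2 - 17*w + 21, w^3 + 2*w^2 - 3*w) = w^2 + 2*w - 3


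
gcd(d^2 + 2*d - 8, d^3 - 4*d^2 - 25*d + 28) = d + 4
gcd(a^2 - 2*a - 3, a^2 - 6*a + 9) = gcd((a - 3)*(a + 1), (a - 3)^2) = a - 3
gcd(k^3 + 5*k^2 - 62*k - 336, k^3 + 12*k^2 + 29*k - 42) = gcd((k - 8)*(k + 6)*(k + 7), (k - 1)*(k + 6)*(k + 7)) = k^2 + 13*k + 42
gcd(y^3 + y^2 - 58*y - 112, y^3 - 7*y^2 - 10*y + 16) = y^2 - 6*y - 16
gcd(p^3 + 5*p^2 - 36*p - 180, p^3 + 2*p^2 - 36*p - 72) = p^2 - 36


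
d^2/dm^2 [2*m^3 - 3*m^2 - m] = 12*m - 6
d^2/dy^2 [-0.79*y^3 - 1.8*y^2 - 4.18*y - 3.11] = -4.74*y - 3.6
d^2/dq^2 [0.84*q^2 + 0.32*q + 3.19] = 1.68000000000000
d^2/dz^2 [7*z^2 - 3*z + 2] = 14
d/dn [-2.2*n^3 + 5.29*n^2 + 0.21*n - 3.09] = -6.6*n^2 + 10.58*n + 0.21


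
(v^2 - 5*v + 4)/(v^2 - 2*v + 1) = (v - 4)/(v - 1)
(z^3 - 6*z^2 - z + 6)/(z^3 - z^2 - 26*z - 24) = (z - 1)/(z + 4)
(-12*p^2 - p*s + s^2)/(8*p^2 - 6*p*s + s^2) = (-3*p - s)/(2*p - s)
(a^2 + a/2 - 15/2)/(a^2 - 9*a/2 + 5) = (a + 3)/(a - 2)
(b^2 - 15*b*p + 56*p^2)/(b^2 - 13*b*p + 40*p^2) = (-b + 7*p)/(-b + 5*p)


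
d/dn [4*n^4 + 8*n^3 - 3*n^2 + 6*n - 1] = 16*n^3 + 24*n^2 - 6*n + 6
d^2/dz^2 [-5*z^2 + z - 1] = -10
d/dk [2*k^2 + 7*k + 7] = 4*k + 7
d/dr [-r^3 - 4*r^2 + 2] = r*(-3*r - 8)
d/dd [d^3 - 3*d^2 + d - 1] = 3*d^2 - 6*d + 1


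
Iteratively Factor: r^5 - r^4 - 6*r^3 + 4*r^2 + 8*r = (r)*(r^4 - r^3 - 6*r^2 + 4*r + 8) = r*(r + 2)*(r^3 - 3*r^2 + 4) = r*(r + 1)*(r + 2)*(r^2 - 4*r + 4) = r*(r - 2)*(r + 1)*(r + 2)*(r - 2)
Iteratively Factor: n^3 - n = (n - 1)*(n^2 + n) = n*(n - 1)*(n + 1)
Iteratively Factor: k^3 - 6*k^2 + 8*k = (k)*(k^2 - 6*k + 8) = k*(k - 4)*(k - 2)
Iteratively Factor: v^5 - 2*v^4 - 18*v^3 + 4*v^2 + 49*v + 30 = (v - 5)*(v^4 + 3*v^3 - 3*v^2 - 11*v - 6) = (v - 5)*(v + 3)*(v^3 - 3*v - 2) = (v - 5)*(v + 1)*(v + 3)*(v^2 - v - 2) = (v - 5)*(v - 2)*(v + 1)*(v + 3)*(v + 1)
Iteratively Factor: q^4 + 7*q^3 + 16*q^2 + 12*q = (q + 2)*(q^3 + 5*q^2 + 6*q) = q*(q + 2)*(q^2 + 5*q + 6) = q*(q + 2)^2*(q + 3)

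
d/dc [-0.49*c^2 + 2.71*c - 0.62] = 2.71 - 0.98*c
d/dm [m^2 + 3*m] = 2*m + 3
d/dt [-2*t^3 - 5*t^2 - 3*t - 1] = -6*t^2 - 10*t - 3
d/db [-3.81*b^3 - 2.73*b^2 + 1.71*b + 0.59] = -11.43*b^2 - 5.46*b + 1.71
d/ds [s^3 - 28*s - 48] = 3*s^2 - 28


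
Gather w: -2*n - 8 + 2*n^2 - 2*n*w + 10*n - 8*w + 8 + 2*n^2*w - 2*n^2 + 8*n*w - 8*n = w*(2*n^2 + 6*n - 8)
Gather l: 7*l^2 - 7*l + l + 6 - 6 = 7*l^2 - 6*l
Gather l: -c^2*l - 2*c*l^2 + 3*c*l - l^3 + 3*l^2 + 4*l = -l^3 + l^2*(3 - 2*c) + l*(-c^2 + 3*c + 4)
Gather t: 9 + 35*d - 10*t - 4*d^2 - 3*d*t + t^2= -4*d^2 + 35*d + t^2 + t*(-3*d - 10) + 9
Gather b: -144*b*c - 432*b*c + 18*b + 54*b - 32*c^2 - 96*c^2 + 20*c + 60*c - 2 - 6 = b*(72 - 576*c) - 128*c^2 + 80*c - 8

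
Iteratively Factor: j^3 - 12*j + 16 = (j - 2)*(j^2 + 2*j - 8) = (j - 2)^2*(j + 4)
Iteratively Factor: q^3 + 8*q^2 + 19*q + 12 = (q + 3)*(q^2 + 5*q + 4) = (q + 3)*(q + 4)*(q + 1)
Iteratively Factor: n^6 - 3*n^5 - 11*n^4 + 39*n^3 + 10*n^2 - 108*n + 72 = (n - 3)*(n^5 - 11*n^3 + 6*n^2 + 28*n - 24) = (n - 3)*(n + 3)*(n^4 - 3*n^3 - 2*n^2 + 12*n - 8) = (n - 3)*(n - 2)*(n + 3)*(n^3 - n^2 - 4*n + 4) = (n - 3)*(n - 2)*(n - 1)*(n + 3)*(n^2 - 4) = (n - 3)*(n - 2)^2*(n - 1)*(n + 3)*(n + 2)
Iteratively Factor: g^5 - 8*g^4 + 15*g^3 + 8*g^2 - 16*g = (g - 1)*(g^4 - 7*g^3 + 8*g^2 + 16*g) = (g - 4)*(g - 1)*(g^3 - 3*g^2 - 4*g) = (g - 4)*(g - 1)*(g + 1)*(g^2 - 4*g) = g*(g - 4)*(g - 1)*(g + 1)*(g - 4)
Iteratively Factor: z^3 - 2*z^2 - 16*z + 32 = (z - 4)*(z^2 + 2*z - 8) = (z - 4)*(z + 4)*(z - 2)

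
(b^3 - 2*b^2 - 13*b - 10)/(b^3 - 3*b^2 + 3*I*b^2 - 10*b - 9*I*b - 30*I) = (b + 1)/(b + 3*I)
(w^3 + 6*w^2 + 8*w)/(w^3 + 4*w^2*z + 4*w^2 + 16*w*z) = (w + 2)/(w + 4*z)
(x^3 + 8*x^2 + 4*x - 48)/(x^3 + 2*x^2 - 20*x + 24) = (x + 4)/(x - 2)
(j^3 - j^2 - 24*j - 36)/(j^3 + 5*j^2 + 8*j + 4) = (j^2 - 3*j - 18)/(j^2 + 3*j + 2)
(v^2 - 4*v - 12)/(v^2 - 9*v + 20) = (v^2 - 4*v - 12)/(v^2 - 9*v + 20)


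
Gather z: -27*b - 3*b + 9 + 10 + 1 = 20 - 30*b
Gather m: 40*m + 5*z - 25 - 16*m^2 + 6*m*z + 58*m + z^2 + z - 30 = -16*m^2 + m*(6*z + 98) + z^2 + 6*z - 55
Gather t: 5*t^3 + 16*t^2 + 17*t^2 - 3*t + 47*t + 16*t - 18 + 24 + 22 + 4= 5*t^3 + 33*t^2 + 60*t + 32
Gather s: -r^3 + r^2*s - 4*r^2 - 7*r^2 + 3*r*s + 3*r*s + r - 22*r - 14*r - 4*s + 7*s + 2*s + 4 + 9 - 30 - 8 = -r^3 - 11*r^2 - 35*r + s*(r^2 + 6*r + 5) - 25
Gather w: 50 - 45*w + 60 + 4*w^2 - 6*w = 4*w^2 - 51*w + 110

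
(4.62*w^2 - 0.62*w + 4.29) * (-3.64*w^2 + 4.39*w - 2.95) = -16.8168*w^4 + 22.5386*w^3 - 31.9664*w^2 + 20.6621*w - 12.6555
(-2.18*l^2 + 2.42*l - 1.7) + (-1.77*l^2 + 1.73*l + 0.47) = -3.95*l^2 + 4.15*l - 1.23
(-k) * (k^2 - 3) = -k^3 + 3*k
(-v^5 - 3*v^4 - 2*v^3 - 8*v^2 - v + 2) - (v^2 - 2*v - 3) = -v^5 - 3*v^4 - 2*v^3 - 9*v^2 + v + 5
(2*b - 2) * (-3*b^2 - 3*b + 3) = -6*b^3 + 12*b - 6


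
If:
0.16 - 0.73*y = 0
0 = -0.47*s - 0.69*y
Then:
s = -0.32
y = 0.22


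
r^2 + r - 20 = (r - 4)*(r + 5)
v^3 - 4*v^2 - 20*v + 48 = (v - 6)*(v - 2)*(v + 4)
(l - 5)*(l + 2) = l^2 - 3*l - 10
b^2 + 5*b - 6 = (b - 1)*(b + 6)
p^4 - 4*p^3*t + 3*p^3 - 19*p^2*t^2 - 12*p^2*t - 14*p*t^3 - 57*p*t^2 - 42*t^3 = (p + 3)*(p - 7*t)*(p + t)*(p + 2*t)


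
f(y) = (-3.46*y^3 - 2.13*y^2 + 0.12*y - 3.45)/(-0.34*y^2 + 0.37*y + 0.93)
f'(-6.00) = 9.52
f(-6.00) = -49.26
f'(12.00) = 9.68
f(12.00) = 144.24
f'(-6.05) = 9.53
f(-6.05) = -49.74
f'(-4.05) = 9.08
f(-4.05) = -31.08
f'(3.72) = -12.61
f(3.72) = 87.80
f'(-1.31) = 53.59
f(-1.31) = -3.73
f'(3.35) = -31.21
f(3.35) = 95.39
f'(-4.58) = 9.23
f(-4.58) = -35.93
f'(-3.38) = 8.84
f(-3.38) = -25.07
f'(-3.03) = 8.69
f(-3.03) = -22.00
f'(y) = (0.68*y - 0.37)*(-3.46*y^3 - 2.13*y^2 + 0.12*y - 3.45)/(-0.34*y^2 + 0.37*y + 0.93)^2 + (-10.38*y^2 - 4.26*y + 0.12)/(-0.34*y^2 + 0.37*y + 0.93) = (1.1764*y^4 - 2.5604*y^3 - 10.4007*y^2 - 6.3078*y + 1.3881)/(0.1156*y^4 - 0.2516*y^3 - 0.4955*y^2 + 0.6882*y + 0.8649)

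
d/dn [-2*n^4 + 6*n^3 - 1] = n^2*(18 - 8*n)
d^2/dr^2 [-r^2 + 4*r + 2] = -2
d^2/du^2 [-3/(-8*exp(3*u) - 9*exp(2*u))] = 108*(16*exp(2*u) + 22*exp(u) + 9)*exp(-2*u)/(512*exp(3*u) + 1728*exp(2*u) + 1944*exp(u) + 729)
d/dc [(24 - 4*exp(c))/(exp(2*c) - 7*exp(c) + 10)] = 4*((exp(c) - 6)*(2*exp(c) - 7) - exp(2*c) + 7*exp(c) - 10)*exp(c)/(exp(2*c) - 7*exp(c) + 10)^2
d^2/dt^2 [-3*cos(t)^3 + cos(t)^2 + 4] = 9*cos(t)/4 - 2*cos(2*t) + 27*cos(3*t)/4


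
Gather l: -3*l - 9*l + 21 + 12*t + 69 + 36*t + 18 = -12*l + 48*t + 108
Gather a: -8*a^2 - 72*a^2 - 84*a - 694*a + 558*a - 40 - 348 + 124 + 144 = -80*a^2 - 220*a - 120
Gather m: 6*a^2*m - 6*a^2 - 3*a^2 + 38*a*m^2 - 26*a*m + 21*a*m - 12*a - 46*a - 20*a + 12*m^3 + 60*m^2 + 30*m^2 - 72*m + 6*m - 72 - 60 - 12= -9*a^2 - 78*a + 12*m^3 + m^2*(38*a + 90) + m*(6*a^2 - 5*a - 66) - 144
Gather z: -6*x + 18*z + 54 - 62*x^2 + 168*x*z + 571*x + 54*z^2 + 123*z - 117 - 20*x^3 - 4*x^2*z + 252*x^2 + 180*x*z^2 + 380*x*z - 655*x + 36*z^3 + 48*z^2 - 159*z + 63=-20*x^3 + 190*x^2 - 90*x + 36*z^3 + z^2*(180*x + 102) + z*(-4*x^2 + 548*x - 18)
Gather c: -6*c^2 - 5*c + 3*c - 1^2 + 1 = -6*c^2 - 2*c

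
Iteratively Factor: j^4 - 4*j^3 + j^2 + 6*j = (j)*(j^3 - 4*j^2 + j + 6) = j*(j - 3)*(j^2 - j - 2) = j*(j - 3)*(j - 2)*(j + 1)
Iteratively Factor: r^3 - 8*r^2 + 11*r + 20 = (r + 1)*(r^2 - 9*r + 20) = (r - 5)*(r + 1)*(r - 4)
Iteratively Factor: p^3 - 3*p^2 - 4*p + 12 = (p - 3)*(p^2 - 4) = (p - 3)*(p + 2)*(p - 2)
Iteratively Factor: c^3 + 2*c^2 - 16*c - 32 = (c - 4)*(c^2 + 6*c + 8) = (c - 4)*(c + 4)*(c + 2)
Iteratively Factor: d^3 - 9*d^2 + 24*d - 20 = (d - 5)*(d^2 - 4*d + 4) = (d - 5)*(d - 2)*(d - 2)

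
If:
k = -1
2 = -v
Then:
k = -1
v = -2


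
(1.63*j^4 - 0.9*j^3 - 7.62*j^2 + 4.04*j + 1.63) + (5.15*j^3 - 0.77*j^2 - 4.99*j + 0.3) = 1.63*j^4 + 4.25*j^3 - 8.39*j^2 - 0.95*j + 1.93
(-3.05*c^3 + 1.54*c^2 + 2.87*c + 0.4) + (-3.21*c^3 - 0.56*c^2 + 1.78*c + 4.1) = -6.26*c^3 + 0.98*c^2 + 4.65*c + 4.5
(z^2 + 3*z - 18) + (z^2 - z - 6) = 2*z^2 + 2*z - 24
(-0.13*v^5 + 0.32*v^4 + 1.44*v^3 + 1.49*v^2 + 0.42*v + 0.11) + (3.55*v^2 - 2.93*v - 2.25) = -0.13*v^5 + 0.32*v^4 + 1.44*v^3 + 5.04*v^2 - 2.51*v - 2.14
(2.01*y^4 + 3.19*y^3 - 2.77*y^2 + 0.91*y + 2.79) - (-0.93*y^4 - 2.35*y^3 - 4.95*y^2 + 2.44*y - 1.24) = 2.94*y^4 + 5.54*y^3 + 2.18*y^2 - 1.53*y + 4.03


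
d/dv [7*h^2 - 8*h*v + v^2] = -8*h + 2*v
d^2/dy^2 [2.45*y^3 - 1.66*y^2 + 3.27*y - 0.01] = 14.7*y - 3.32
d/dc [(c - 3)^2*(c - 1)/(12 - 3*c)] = (c - 3)*((5 - 3*c)*(c - 4) + (c - 3)*(c - 1))/(3*(c - 4)^2)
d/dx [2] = 0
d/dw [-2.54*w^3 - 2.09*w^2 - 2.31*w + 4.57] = -7.62*w^2 - 4.18*w - 2.31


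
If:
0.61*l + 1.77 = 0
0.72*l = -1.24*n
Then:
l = -2.90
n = 1.68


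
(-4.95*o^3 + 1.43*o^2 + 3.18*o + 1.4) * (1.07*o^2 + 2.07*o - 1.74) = -5.2965*o^5 - 8.7164*o^4 + 14.9757*o^3 + 5.5924*o^2 - 2.6352*o - 2.436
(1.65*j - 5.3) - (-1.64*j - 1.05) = 3.29*j - 4.25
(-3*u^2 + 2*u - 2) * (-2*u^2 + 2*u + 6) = 6*u^4 - 10*u^3 - 10*u^2 + 8*u - 12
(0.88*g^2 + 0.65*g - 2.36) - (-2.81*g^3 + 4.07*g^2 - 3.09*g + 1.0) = 2.81*g^3 - 3.19*g^2 + 3.74*g - 3.36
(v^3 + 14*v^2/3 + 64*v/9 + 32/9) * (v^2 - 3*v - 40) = v^5 + 5*v^4/3 - 422*v^3/9 - 1840*v^2/9 - 2656*v/9 - 1280/9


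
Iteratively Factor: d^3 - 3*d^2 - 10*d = (d)*(d^2 - 3*d - 10) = d*(d + 2)*(d - 5)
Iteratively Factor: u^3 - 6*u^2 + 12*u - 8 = (u - 2)*(u^2 - 4*u + 4) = (u - 2)^2*(u - 2)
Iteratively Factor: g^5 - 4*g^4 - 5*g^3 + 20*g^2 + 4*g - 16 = (g + 2)*(g^4 - 6*g^3 + 7*g^2 + 6*g - 8) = (g - 1)*(g + 2)*(g^3 - 5*g^2 + 2*g + 8) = (g - 4)*(g - 1)*(g + 2)*(g^2 - g - 2) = (g - 4)*(g - 2)*(g - 1)*(g + 2)*(g + 1)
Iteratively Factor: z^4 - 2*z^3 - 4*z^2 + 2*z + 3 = (z + 1)*(z^3 - 3*z^2 - z + 3) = (z - 1)*(z + 1)*(z^2 - 2*z - 3) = (z - 3)*(z - 1)*(z + 1)*(z + 1)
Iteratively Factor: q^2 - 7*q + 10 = (q - 5)*(q - 2)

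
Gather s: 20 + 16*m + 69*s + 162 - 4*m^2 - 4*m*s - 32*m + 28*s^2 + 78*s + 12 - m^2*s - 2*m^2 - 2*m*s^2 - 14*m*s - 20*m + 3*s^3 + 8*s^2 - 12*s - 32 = -6*m^2 - 36*m + 3*s^3 + s^2*(36 - 2*m) + s*(-m^2 - 18*m + 135) + 162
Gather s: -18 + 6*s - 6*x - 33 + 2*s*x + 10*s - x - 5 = s*(2*x + 16) - 7*x - 56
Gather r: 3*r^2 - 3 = 3*r^2 - 3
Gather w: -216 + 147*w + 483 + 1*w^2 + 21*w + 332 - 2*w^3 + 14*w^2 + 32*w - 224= -2*w^3 + 15*w^2 + 200*w + 375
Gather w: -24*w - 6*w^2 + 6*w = -6*w^2 - 18*w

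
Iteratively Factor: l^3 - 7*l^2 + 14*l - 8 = (l - 1)*(l^2 - 6*l + 8) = (l - 2)*(l - 1)*(l - 4)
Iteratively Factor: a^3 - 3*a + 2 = (a - 1)*(a^2 + a - 2) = (a - 1)*(a + 2)*(a - 1)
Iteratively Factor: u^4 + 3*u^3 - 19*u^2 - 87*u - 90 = (u - 5)*(u^3 + 8*u^2 + 21*u + 18) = (u - 5)*(u + 2)*(u^2 + 6*u + 9) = (u - 5)*(u + 2)*(u + 3)*(u + 3)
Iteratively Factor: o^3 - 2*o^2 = (o)*(o^2 - 2*o) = o^2*(o - 2)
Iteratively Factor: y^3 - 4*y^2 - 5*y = (y)*(y^2 - 4*y - 5) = y*(y - 5)*(y + 1)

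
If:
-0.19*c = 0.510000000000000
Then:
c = -2.68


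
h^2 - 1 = (h - 1)*(h + 1)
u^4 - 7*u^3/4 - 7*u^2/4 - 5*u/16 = u*(u - 5/2)*(u + 1/4)*(u + 1/2)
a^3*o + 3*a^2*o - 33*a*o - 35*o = (a - 5)*(a + 7)*(a*o + o)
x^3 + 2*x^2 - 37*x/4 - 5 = (x - 5/2)*(x + 1/2)*(x + 4)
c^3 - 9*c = c*(c - 3)*(c + 3)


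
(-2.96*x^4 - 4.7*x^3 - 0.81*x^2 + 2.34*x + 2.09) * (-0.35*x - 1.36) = 1.036*x^5 + 5.6706*x^4 + 6.6755*x^3 + 0.2826*x^2 - 3.9139*x - 2.8424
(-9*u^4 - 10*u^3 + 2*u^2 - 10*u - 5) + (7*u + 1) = -9*u^4 - 10*u^3 + 2*u^2 - 3*u - 4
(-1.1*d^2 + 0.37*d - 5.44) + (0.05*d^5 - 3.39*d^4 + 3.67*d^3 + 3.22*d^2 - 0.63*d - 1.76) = 0.05*d^5 - 3.39*d^4 + 3.67*d^3 + 2.12*d^2 - 0.26*d - 7.2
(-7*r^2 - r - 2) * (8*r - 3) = -56*r^3 + 13*r^2 - 13*r + 6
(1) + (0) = 1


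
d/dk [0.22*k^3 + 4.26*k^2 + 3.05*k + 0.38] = 0.66*k^2 + 8.52*k + 3.05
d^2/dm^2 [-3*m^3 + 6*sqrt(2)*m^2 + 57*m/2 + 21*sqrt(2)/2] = -18*m + 12*sqrt(2)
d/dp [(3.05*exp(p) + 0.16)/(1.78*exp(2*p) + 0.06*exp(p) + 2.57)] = (-5.429*exp(2*p) - 0.5696*exp(p) + 7.8289)*exp(p)/(3.1684*exp(4*p) + 0.2136*exp(3*p) + 9.1528*exp(2*p) + 0.3084*exp(p) + 6.6049)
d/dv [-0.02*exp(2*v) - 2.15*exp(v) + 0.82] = (-0.04*exp(v) - 2.15)*exp(v)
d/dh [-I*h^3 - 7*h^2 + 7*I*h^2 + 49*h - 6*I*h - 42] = -3*I*h^2 - 14*h*(1 - I) + 49 - 6*I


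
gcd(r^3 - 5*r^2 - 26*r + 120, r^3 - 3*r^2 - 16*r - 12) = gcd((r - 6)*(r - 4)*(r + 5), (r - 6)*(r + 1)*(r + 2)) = r - 6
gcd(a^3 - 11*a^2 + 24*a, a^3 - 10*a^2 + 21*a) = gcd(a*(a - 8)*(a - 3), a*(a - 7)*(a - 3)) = a^2 - 3*a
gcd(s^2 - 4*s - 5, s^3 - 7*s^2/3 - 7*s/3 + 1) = s + 1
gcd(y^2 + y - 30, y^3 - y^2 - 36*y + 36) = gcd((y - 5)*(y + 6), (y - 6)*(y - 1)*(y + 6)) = y + 6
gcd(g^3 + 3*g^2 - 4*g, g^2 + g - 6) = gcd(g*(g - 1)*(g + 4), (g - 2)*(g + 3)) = 1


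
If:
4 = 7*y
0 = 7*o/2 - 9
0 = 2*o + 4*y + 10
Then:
No Solution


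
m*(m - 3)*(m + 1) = m^3 - 2*m^2 - 3*m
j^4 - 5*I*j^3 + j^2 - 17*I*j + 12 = (j - 4*I)*(j - 3*I)*(j + I)^2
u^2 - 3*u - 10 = (u - 5)*(u + 2)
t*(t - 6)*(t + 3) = t^3 - 3*t^2 - 18*t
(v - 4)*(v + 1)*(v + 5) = v^3 + 2*v^2 - 19*v - 20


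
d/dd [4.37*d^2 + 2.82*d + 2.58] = 8.74*d + 2.82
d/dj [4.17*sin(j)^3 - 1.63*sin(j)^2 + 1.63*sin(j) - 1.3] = (12.51*sin(j)^2 - 3.26*sin(j) + 1.63)*cos(j)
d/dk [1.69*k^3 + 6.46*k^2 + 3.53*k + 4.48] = 5.07*k^2 + 12.92*k + 3.53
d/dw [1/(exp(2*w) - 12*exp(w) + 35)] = 2*(6 - exp(w))*exp(w)/(exp(2*w) - 12*exp(w) + 35)^2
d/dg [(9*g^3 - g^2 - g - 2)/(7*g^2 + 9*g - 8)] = (63*g^4 + 162*g^3 - 218*g^2 + 44*g + 26)/(49*g^4 + 126*g^3 - 31*g^2 - 144*g + 64)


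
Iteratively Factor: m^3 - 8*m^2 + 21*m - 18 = (m - 2)*(m^2 - 6*m + 9) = (m - 3)*(m - 2)*(m - 3)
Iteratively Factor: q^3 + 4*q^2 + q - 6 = (q - 1)*(q^2 + 5*q + 6) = (q - 1)*(q + 3)*(q + 2)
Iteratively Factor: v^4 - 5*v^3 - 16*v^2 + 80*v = (v - 5)*(v^3 - 16*v) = (v - 5)*(v + 4)*(v^2 - 4*v) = v*(v - 5)*(v + 4)*(v - 4)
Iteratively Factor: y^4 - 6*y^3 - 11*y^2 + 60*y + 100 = (y - 5)*(y^3 - y^2 - 16*y - 20) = (y - 5)*(y + 2)*(y^2 - 3*y - 10) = (y - 5)^2*(y + 2)*(y + 2)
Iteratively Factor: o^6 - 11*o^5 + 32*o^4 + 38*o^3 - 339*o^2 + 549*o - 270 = (o - 3)*(o^5 - 8*o^4 + 8*o^3 + 62*o^2 - 153*o + 90) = (o - 3)*(o + 3)*(o^4 - 11*o^3 + 41*o^2 - 61*o + 30) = (o - 3)^2*(o + 3)*(o^3 - 8*o^2 + 17*o - 10) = (o - 3)^2*(o - 2)*(o + 3)*(o^2 - 6*o + 5) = (o - 5)*(o - 3)^2*(o - 2)*(o + 3)*(o - 1)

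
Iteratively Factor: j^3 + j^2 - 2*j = (j)*(j^2 + j - 2) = j*(j - 1)*(j + 2)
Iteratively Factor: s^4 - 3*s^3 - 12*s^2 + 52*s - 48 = (s - 2)*(s^3 - s^2 - 14*s + 24) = (s - 2)*(s + 4)*(s^2 - 5*s + 6) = (s - 2)^2*(s + 4)*(s - 3)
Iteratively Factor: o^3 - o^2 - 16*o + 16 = (o - 1)*(o^2 - 16) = (o - 4)*(o - 1)*(o + 4)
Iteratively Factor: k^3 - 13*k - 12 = (k + 3)*(k^2 - 3*k - 4) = (k + 1)*(k + 3)*(k - 4)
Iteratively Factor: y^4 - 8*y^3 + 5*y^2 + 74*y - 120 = (y - 2)*(y^3 - 6*y^2 - 7*y + 60) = (y - 2)*(y + 3)*(y^2 - 9*y + 20) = (y - 5)*(y - 2)*(y + 3)*(y - 4)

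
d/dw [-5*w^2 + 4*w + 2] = 4 - 10*w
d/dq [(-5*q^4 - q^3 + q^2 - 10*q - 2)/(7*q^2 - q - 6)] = (-70*q^5 + 8*q^4 + 122*q^3 + 87*q^2 + 16*q + 58)/(49*q^4 - 14*q^3 - 83*q^2 + 12*q + 36)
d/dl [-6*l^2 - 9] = -12*l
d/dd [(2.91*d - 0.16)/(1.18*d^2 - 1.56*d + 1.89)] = (-3.4338*d^2 + 0.3776*d + 5.2503)/(1.3924*d^4 - 3.6816*d^3 + 6.894*d^2 - 5.8968*d + 3.5721)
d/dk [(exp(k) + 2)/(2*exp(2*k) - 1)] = (-4*(exp(k) + 2)*exp(k) + 2*exp(2*k) - 1)*exp(k)/(2*exp(2*k) - 1)^2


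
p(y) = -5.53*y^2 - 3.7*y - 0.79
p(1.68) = -22.61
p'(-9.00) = 95.84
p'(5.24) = -61.65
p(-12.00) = -752.71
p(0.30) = -2.40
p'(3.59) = -43.41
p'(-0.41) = 0.83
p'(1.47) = -19.96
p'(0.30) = -7.02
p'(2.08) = -26.70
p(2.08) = -32.41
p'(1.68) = -22.28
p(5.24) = -172.02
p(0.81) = -7.42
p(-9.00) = -415.42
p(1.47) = -18.18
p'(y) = -11.06*y - 3.7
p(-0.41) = -0.20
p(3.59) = -85.34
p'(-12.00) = 129.02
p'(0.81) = -12.66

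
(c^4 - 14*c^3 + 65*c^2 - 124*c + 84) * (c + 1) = c^5 - 13*c^4 + 51*c^3 - 59*c^2 - 40*c + 84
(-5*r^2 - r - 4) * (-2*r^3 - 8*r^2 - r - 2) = 10*r^5 + 42*r^4 + 21*r^3 + 43*r^2 + 6*r + 8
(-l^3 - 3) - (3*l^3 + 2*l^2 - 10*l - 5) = -4*l^3 - 2*l^2 + 10*l + 2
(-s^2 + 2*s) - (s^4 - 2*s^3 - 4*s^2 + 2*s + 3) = -s^4 + 2*s^3 + 3*s^2 - 3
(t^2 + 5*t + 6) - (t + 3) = t^2 + 4*t + 3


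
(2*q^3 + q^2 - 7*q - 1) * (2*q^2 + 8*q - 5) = 4*q^5 + 18*q^4 - 16*q^3 - 63*q^2 + 27*q + 5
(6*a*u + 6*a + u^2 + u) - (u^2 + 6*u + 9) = 6*a*u + 6*a - 5*u - 9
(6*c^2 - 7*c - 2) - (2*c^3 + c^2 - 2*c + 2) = -2*c^3 + 5*c^2 - 5*c - 4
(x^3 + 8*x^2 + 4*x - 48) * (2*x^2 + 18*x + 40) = 2*x^5 + 34*x^4 + 192*x^3 + 296*x^2 - 704*x - 1920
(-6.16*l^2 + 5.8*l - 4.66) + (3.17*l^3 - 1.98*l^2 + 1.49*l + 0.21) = 3.17*l^3 - 8.14*l^2 + 7.29*l - 4.45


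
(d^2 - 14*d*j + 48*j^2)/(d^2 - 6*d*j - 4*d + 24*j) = (d - 8*j)/(d - 4)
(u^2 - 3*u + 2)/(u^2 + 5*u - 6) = (u - 2)/(u + 6)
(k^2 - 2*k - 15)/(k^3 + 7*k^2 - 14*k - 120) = (k^2 - 2*k - 15)/(k^3 + 7*k^2 - 14*k - 120)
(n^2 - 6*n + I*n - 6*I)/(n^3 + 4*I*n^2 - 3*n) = (n - 6)/(n*(n + 3*I))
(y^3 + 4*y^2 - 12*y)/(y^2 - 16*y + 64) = y*(y^2 + 4*y - 12)/(y^2 - 16*y + 64)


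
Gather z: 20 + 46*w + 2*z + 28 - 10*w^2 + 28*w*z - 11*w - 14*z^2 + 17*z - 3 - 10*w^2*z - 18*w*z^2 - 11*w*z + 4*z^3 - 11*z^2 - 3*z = -10*w^2 + 35*w + 4*z^3 + z^2*(-18*w - 25) + z*(-10*w^2 + 17*w + 16) + 45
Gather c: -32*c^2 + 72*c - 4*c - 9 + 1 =-32*c^2 + 68*c - 8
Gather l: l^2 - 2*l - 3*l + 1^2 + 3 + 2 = l^2 - 5*l + 6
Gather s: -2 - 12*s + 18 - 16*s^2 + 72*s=-16*s^2 + 60*s + 16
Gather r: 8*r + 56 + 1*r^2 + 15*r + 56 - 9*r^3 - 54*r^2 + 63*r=-9*r^3 - 53*r^2 + 86*r + 112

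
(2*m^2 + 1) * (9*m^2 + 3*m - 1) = 18*m^4 + 6*m^3 + 7*m^2 + 3*m - 1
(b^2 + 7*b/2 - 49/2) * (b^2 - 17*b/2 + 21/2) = b^4 - 5*b^3 - 175*b^2/4 + 245*b - 1029/4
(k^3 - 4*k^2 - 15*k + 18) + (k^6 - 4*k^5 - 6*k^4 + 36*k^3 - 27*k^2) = k^6 - 4*k^5 - 6*k^4 + 37*k^3 - 31*k^2 - 15*k + 18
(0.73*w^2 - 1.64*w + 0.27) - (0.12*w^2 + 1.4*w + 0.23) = 0.61*w^2 - 3.04*w + 0.04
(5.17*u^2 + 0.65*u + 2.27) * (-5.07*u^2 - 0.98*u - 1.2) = -26.2119*u^4 - 8.3621*u^3 - 18.3499*u^2 - 3.0046*u - 2.724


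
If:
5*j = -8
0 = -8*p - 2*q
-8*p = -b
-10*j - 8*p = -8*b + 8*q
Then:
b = -16/11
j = -8/5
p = -2/11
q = 8/11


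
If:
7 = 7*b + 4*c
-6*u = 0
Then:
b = 1 - 4*c/7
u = 0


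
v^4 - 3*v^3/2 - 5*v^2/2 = v^2*(v - 5/2)*(v + 1)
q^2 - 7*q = q*(q - 7)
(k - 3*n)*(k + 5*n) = k^2 + 2*k*n - 15*n^2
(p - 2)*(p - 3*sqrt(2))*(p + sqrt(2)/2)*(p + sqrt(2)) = p^4 - 3*sqrt(2)*p^3/2 - 2*p^3 - 8*p^2 + 3*sqrt(2)*p^2 - 3*sqrt(2)*p + 16*p + 6*sqrt(2)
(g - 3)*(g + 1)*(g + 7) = g^3 + 5*g^2 - 17*g - 21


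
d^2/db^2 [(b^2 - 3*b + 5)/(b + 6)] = 118/(b^3 + 18*b^2 + 108*b + 216)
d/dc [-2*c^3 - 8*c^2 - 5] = 2*c*(-3*c - 8)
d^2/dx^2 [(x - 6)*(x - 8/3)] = 2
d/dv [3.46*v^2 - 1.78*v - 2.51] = 6.92*v - 1.78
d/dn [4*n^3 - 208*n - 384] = 12*n^2 - 208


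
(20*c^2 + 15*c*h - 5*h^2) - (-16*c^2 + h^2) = 36*c^2 + 15*c*h - 6*h^2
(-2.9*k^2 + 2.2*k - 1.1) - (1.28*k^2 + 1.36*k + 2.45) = -4.18*k^2 + 0.84*k - 3.55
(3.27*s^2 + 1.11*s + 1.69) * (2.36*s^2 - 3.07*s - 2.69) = 7.7172*s^4 - 7.4193*s^3 - 8.2156*s^2 - 8.1742*s - 4.5461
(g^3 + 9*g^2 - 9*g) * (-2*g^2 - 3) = -2*g^5 - 18*g^4 + 15*g^3 - 27*g^2 + 27*g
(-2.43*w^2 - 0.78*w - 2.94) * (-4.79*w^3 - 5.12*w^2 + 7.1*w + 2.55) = 11.6397*w^5 + 16.1778*w^4 + 0.8232*w^3 + 3.3183*w^2 - 22.863*w - 7.497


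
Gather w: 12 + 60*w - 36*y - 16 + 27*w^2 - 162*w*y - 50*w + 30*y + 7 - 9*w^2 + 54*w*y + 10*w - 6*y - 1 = 18*w^2 + w*(20 - 108*y) - 12*y + 2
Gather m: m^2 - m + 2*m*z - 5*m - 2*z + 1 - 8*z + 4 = m^2 + m*(2*z - 6) - 10*z + 5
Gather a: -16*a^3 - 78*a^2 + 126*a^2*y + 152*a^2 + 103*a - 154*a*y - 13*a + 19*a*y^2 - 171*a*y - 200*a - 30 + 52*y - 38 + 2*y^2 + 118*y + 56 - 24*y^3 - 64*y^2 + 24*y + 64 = -16*a^3 + a^2*(126*y + 74) + a*(19*y^2 - 325*y - 110) - 24*y^3 - 62*y^2 + 194*y + 52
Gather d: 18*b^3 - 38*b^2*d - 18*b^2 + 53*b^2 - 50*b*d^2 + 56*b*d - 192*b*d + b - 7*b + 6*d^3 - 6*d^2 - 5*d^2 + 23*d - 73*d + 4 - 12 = 18*b^3 + 35*b^2 - 6*b + 6*d^3 + d^2*(-50*b - 11) + d*(-38*b^2 - 136*b - 50) - 8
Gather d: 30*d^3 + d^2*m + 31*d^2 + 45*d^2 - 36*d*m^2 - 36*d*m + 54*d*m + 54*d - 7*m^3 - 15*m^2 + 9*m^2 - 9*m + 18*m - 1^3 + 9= 30*d^3 + d^2*(m + 76) + d*(-36*m^2 + 18*m + 54) - 7*m^3 - 6*m^2 + 9*m + 8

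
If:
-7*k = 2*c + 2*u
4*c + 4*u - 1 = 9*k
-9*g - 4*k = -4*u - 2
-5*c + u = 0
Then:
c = 7/276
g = 185/621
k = -1/23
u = 35/276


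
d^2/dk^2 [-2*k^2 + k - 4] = -4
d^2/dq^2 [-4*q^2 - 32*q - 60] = -8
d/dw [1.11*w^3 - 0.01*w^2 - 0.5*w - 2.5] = 3.33*w^2 - 0.02*w - 0.5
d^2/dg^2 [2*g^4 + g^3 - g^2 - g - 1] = 24*g^2 + 6*g - 2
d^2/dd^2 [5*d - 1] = 0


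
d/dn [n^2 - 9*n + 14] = 2*n - 9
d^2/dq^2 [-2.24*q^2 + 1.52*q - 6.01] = -4.48000000000000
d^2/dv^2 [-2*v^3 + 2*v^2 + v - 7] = 4 - 12*v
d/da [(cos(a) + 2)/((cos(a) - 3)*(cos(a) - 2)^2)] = (3*cos(a) + cos(2*a) - 21)*sin(a)/((cos(a) - 3)^2*(cos(a) - 2)^3)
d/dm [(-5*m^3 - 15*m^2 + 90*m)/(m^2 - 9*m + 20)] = 5*(-m^4 + 18*m^3 - 51*m^2 - 120*m + 360)/(m^4 - 18*m^3 + 121*m^2 - 360*m + 400)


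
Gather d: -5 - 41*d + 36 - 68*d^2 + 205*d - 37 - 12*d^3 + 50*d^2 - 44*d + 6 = -12*d^3 - 18*d^2 + 120*d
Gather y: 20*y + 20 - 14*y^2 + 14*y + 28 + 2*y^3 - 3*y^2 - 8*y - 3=2*y^3 - 17*y^2 + 26*y + 45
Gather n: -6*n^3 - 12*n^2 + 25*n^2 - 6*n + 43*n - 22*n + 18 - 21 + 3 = -6*n^3 + 13*n^2 + 15*n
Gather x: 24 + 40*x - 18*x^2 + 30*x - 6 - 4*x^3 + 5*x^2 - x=-4*x^3 - 13*x^2 + 69*x + 18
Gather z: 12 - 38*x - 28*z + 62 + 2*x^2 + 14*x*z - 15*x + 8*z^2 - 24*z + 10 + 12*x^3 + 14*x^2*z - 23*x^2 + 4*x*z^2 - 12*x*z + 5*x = 12*x^3 - 21*x^2 - 48*x + z^2*(4*x + 8) + z*(14*x^2 + 2*x - 52) + 84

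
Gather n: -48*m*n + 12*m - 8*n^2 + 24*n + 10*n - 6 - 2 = 12*m - 8*n^2 + n*(34 - 48*m) - 8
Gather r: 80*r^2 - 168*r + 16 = 80*r^2 - 168*r + 16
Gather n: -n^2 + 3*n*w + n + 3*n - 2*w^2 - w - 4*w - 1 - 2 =-n^2 + n*(3*w + 4) - 2*w^2 - 5*w - 3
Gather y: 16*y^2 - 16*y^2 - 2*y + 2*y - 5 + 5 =0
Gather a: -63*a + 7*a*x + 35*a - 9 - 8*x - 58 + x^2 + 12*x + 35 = a*(7*x - 28) + x^2 + 4*x - 32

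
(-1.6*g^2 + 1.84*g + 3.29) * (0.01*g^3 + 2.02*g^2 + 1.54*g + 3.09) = -0.016*g^5 - 3.2136*g^4 + 1.2857*g^3 + 4.5354*g^2 + 10.7522*g + 10.1661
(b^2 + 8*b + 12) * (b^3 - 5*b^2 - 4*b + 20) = b^5 + 3*b^4 - 32*b^3 - 72*b^2 + 112*b + 240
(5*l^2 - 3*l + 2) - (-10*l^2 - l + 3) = 15*l^2 - 2*l - 1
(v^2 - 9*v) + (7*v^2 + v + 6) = 8*v^2 - 8*v + 6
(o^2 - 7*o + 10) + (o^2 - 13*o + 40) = 2*o^2 - 20*o + 50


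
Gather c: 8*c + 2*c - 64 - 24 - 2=10*c - 90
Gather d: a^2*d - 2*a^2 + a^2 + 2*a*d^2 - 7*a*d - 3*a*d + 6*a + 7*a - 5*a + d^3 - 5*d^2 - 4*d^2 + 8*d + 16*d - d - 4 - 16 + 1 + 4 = -a^2 + 8*a + d^3 + d^2*(2*a - 9) + d*(a^2 - 10*a + 23) - 15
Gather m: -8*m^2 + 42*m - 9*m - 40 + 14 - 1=-8*m^2 + 33*m - 27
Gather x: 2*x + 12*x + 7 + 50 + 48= 14*x + 105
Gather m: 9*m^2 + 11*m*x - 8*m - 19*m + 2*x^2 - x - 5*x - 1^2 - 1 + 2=9*m^2 + m*(11*x - 27) + 2*x^2 - 6*x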